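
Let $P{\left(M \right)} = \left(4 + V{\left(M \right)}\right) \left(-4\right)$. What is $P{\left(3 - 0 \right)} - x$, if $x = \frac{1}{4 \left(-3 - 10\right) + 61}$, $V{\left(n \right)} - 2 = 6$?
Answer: $- \frac{433}{9} \approx -48.111$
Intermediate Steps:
$V{\left(n \right)} = 8$ ($V{\left(n \right)} = 2 + 6 = 8$)
$x = \frac{1}{9}$ ($x = \frac{1}{4 \left(-13\right) + 61} = \frac{1}{-52 + 61} = \frac{1}{9} \approx 0.11111$)
$P{\left(M \right)} = -48$ ($P{\left(M \right)} = \left(4 + 8\right) \left(-4\right) = 12 \left(-4\right) = -48$)
$P{\left(3 - 0 \right)} - x = -48 - \frac{1}{9} = - \frac{433}{9}$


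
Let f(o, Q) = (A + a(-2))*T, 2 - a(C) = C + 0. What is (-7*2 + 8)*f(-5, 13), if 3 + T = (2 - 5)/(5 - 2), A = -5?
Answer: -24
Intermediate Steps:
T = -4 (T = -3 + (2 - 5)/(5 - 2) = -3 - 3/3 = -3 - 3*⅓ = -3 - 1 = -4)
a(C) = 2 - C (a(C) = 2 - (C + 0) = 2 - C)
f(o, Q) = 4 (f(o, Q) = (-5 + (2 - 1*(-2)))*(-4) = (-5 + (2 + 2))*(-4) = (-5 + 4)*(-4) = -1*(-4) = 4)
(-7*2 + 8)*f(-5, 13) = (-7*2 + 8)*4 = (-14 + 8)*4 = -6*4 = -24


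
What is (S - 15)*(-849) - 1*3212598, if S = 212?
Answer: -3379851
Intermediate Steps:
(S - 15)*(-849) - 1*3212598 = (212 - 15)*(-849) - 1*3212598 = 197*(-849) - 3212598 = -167253 - 3212598 = -3379851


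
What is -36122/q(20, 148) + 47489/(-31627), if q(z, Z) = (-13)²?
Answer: -1150456135/5344963 ≈ -215.24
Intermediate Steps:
q(z, Z) = 169
-36122/q(20, 148) + 47489/(-31627) = -36122/169 + 47489/(-31627) = -36122*1/169 + 47489*(-1/31627) = -36122/169 - 47489/31627 = -1150456135/5344963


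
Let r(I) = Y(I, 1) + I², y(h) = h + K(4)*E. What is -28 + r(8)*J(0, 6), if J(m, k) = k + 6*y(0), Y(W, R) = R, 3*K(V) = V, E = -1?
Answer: -158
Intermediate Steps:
K(V) = V/3
y(h) = -4/3 + h (y(h) = h + ((⅓)*4)*(-1) = h + (4/3)*(-1) = h - 4/3 = -4/3 + h)
J(m, k) = -8 + k (J(m, k) = k + 6*(-4/3 + 0) = k + 6*(-4/3) = k - 8 = -8 + k)
r(I) = 1 + I²
-28 + r(8)*J(0, 6) = -28 + (1 + 8²)*(-8 + 6) = -28 + (1 + 64)*(-2) = -28 + 65*(-2) = -28 - 130 = -158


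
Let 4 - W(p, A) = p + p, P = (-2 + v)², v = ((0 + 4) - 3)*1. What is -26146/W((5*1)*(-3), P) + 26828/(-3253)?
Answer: -2528385/3253 ≈ -777.25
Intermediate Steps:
v = 1 (v = (4 - 3)*1 = 1*1 = 1)
P = 1 (P = (-2 + 1)² = (-1)² = 1)
W(p, A) = 4 - 2*p (W(p, A) = 4 - (p + p) = 4 - 2*p)
-26146/W((5*1)*(-3), P) + 26828/(-3253) = -26146/(4 - 2*5*1*(-3)) + 26828/(-3253) = -26146/(4 - 10*(-3)) + 26828*(-1/3253) = -26146/(4 - 2*(-15)) - 26828/3253 = -26146/(4 + 30) - 26828/3253 = -26146/34 - 26828/3253 = -26146*1/34 - 26828/3253 = -769 - 26828/3253 = -2528385/3253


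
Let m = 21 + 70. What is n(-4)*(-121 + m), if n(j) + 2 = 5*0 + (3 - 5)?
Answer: 120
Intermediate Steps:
m = 91
n(j) = -4 (n(j) = -2 + (5*0 + (3 - 5)) = -2 + (0 - 2) = -2 - 2 = -4)
n(-4)*(-121 + m) = -4*(-121 + 91) = -4*(-30) = 120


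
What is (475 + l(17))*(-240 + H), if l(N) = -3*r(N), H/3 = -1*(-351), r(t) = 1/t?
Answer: 6562536/17 ≈ 3.8603e+5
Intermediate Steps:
r(t) = 1/t
H = 1053 (H = 3*(-1*(-351)) = 3*351 = 1053)
l(N) = -3/N
(475 + l(17))*(-240 + H) = (475 - 3/17)*(-240 + 1053) = (475 - 3*1/17)*813 = (475 - 3/17)*813 = (8072/17)*813 = 6562536/17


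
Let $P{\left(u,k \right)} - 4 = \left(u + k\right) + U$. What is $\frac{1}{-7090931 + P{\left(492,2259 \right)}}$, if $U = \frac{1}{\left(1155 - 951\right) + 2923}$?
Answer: $- \frac{3127}{22164726351} \approx -1.4108 \cdot 10^{-7}$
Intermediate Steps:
$U = \frac{1}{3127}$ ($U = \frac{1}{204 + 2923} = \frac{1}{3127} \approx 0.0003198$)
$P{\left(u,k \right)} = \frac{12509}{3127} + k + u$ ($P{\left(u,k \right)} = 4 + \left(\left(u + k\right) + \frac{1}{3127}\right) = 4 + \left(\left(k + u\right) + \frac{1}{3127}\right) = 4 + \left(\frac{1}{3127} + k + u\right) = \frac{12509}{3127} + k + u$)
$\frac{1}{-7090931 + P{\left(492,2259 \right)}} = \frac{1}{-7090931 + \left(\frac{12509}{3127} + 2259 + 492\right)} = \frac{1}{-7090931 + \frac{8614886}{3127}} = \frac{1}{- \frac{22164726351}{3127}} = - \frac{3127}{22164726351}$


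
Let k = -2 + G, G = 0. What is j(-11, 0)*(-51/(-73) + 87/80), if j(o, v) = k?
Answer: -10431/2920 ≈ -3.5723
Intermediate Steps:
k = -2 (k = -2 + 0 = -2)
j(o, v) = -2
j(-11, 0)*(-51/(-73) + 87/80) = -2*(-51/(-73) + 87/80) = -2*(-51*(-1/73) + 87*(1/80)) = -2*(51/73 + 87/80) = -2*10431/5840 = -10431/2920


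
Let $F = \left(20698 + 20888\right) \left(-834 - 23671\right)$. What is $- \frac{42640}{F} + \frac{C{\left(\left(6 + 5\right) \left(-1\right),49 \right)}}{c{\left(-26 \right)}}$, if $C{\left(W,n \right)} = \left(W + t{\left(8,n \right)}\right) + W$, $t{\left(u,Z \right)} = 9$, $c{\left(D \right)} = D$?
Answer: $\frac{7839617}{15677922} \approx 0.50004$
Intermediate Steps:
$F = -1019064930$ ($F = 41586 \left(-24505\right) = -1019064930$)
$C{\left(W,n \right)} = 9 + 2 W$ ($C{\left(W,n \right)} = \left(W + 9\right) + W = \left(9 + W\right) + W = 9 + 2 W$)
$- \frac{42640}{F} + \frac{C{\left(\left(6 + 5\right) \left(-1\right),49 \right)}}{c{\left(-26 \right)}} = - \frac{42640}{-1019064930} + \frac{9 + 2 \left(6 + 5\right) \left(-1\right)}{-26} = \left(-42640\right) \left(- \frac{1}{1019064930}\right) + \left(9 + 2 \cdot 11 \left(-1\right)\right) \left(- \frac{1}{26}\right) = \frac{328}{7838961} + \left(9 + 2 \left(-11\right)\right) \left(- \frac{1}{26}\right) = \frac{328}{7838961} + \left(9 - 22\right) \left(- \frac{1}{26}\right) = \frac{328}{7838961} - - \frac{1}{2} = \frac{328}{7838961} + \frac{1}{2} = \frac{7839617}{15677922}$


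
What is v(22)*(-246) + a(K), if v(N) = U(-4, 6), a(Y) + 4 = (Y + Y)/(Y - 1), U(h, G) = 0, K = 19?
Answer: -17/9 ≈ -1.8889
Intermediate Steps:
a(Y) = -4 + 2*Y/(-1 + Y) (a(Y) = -4 + (Y + Y)/(Y - 1) = -4 + (2*Y)/(-1 + Y) = -4 + 2*Y/(-1 + Y))
v(N) = 0
v(22)*(-246) + a(K) = 0*(-246) + 2*(2 - 1*19)/(-1 + 19) = 0 + 2*(2 - 19)/18 = 0 + 2*(1/18)*(-17) = 0 - 17/9 = -17/9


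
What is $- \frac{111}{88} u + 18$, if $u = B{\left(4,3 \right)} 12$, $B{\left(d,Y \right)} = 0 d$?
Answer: $18$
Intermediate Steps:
$B{\left(d,Y \right)} = 0$
$u = 0$ ($u = 0 \cdot 12 = 0$)
$- \frac{111}{88} u + 18 = - \frac{111}{88} \cdot 0 + 18 = \left(-111\right) \frac{1}{88} \cdot 0 + 18 = \left(- \frac{111}{88}\right) 0 + 18 = 0 + 18 = 18$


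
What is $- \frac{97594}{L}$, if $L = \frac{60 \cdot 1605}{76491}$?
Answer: $- \frac{414725703}{5350} \approx -77519.0$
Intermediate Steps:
$L = \frac{10700}{8499}$ ($L = 96300 \cdot \frac{1}{76491} = \frac{10700}{8499} \approx 1.259$)
$- \frac{97594}{L} = - \frac{97594}{\frac{10700}{8499}} = \left(-97594\right) \frac{8499}{10700} = - \frac{414725703}{5350}$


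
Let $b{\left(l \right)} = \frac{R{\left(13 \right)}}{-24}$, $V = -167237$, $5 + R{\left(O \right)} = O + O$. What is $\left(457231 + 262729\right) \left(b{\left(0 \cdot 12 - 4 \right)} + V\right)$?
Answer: $-120404580485$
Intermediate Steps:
$R{\left(O \right)} = -5 + 2 O$ ($R{\left(O \right)} = -5 + \left(O + O\right) = -5 + 2 O$)
$b{\left(l \right)} = - \frac{7}{8}$ ($b{\left(l \right)} = \frac{-5 + 2 \cdot 13}{-24} = \left(-5 + 26\right) \left(- \frac{1}{24}\right) = 21 \left(- \frac{1}{24}\right) = - \frac{7}{8}$)
$\left(457231 + 262729\right) \left(b{\left(0 \cdot 12 - 4 \right)} + V\right) = \left(457231 + 262729\right) \left(- \frac{7}{8} - 167237\right) = 719960 \left(- \frac{1337903}{8}\right) = -120404580485$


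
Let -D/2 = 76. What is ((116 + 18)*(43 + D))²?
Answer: 213335236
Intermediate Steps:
D = -152 (D = -2*76 = -152)
((116 + 18)*(43 + D))² = ((116 + 18)*(43 - 152))² = (134*(-109))² = (-14606)² = 213335236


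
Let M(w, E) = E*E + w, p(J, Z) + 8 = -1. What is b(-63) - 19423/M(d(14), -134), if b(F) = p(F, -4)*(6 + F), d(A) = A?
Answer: 9199187/17970 ≈ 511.92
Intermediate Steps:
p(J, Z) = -9 (p(J, Z) = -8 - 1 = -9)
b(F) = -54 - 9*F (b(F) = -9*(6 + F) = -54 - 9*F)
M(w, E) = w + E**2 (M(w, E) = E**2 + w = w + E**2)
b(-63) - 19423/M(d(14), -134) = (-54 - 9*(-63)) - 19423/(14 + (-134)**2) = (-54 + 567) - 19423/(14 + 17956) = 513 - 19423/17970 = 9199187/17970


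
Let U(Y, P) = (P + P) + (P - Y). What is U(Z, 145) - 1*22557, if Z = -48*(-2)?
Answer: -22218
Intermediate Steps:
Z = 96
U(Y, P) = -Y + 3*P (U(Y, P) = 2*P + (P - Y) = -Y + 3*P)
U(Z, 145) - 1*22557 = (-1*96 + 3*145) - 1*22557 = (-96 + 435) - 22557 = 339 - 22557 = -22218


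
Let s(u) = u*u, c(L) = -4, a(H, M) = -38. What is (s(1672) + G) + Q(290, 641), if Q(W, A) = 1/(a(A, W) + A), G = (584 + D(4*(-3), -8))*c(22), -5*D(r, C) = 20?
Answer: 1684338193/603 ≈ 2.7933e+6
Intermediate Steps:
D(r, C) = -4 (D(r, C) = -1/5*20 = -4)
s(u) = u**2
G = -2320 (G = (584 - 4)*(-4) = 580*(-4) = -2320)
Q(W, A) = 1/(-38 + A)
(s(1672) + G) + Q(290, 641) = (1672**2 - 2320) + 1/(-38 + 641) = (2795584 - 2320) + 1/603 = 2793264 + 1/603 = 1684338193/603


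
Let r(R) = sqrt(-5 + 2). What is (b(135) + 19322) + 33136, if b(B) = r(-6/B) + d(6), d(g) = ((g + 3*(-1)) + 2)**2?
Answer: 52483 + I*sqrt(3) ≈ 52483.0 + 1.732*I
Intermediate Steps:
r(R) = I*sqrt(3) (r(R) = sqrt(-3) = I*sqrt(3))
d(g) = (-1 + g)**2 (d(g) = ((g - 3) + 2)**2 = ((-3 + g) + 2)**2 = (-1 + g)**2)
b(B) = 25 + I*sqrt(3) (b(B) = I*sqrt(3) + (-1 + 6)**2 = I*sqrt(3) + 5**2 = I*sqrt(3) + 25 = 25 + I*sqrt(3))
(b(135) + 19322) + 33136 = ((25 + I*sqrt(3)) + 19322) + 33136 = (19347 + I*sqrt(3)) + 33136 = 52483 + I*sqrt(3)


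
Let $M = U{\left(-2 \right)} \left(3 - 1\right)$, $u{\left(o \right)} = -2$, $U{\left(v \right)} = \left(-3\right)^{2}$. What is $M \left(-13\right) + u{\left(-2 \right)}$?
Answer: $-236$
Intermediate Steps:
$U{\left(v \right)} = 9$
$M = 18$ ($M = 9 \left(3 - 1\right) = 9 \cdot 2 = 18$)
$M \left(-13\right) + u{\left(-2 \right)} = 18 \left(-13\right) - 2 = -234 - 2 = -236$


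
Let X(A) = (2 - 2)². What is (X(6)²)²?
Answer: 0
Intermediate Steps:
X(A) = 0 (X(A) = 0² = 0)
(X(6)²)² = (0²)² = 0² = 0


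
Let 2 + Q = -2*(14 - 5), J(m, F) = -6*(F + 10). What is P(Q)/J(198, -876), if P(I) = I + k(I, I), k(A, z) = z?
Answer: -10/1299 ≈ -0.0076982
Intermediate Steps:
J(m, F) = -60 - 6*F (J(m, F) = -6*(10 + F) = -60 - 6*F)
Q = -20 (Q = -2 - 2*(14 - 5) = -2 - 2*9 = -2 - 18 = -20)
P(I) = 2*I (P(I) = I + I = 2*I)
P(Q)/J(198, -876) = (2*(-20))/(-60 - 6*(-876)) = -40/(-60 + 5256) = -40/5196 = -40*1/5196 = -10/1299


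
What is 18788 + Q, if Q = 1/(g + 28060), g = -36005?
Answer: 149270659/7945 ≈ 18788.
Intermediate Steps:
Q = -1/7945 (Q = 1/(-36005 + 28060) = 1/(-7945) = -1/7945 ≈ -0.00012587)
18788 + Q = 18788 - 1/7945 = 149270659/7945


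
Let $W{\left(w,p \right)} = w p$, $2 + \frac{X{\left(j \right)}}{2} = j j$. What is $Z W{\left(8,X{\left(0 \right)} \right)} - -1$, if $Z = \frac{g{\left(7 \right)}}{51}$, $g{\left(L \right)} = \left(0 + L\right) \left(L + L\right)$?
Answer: $- \frac{3085}{51} \approx -60.49$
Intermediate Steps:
$X{\left(j \right)} = -4 + 2 j^{2}$ ($X{\left(j \right)} = -4 + 2 j j = -4 + 2 j^{2}$)
$g{\left(L \right)} = 2 L^{2}$ ($g{\left(L \right)} = L 2 L = 2 L^{2}$)
$Z = \frac{98}{51}$ ($Z = \frac{2 \cdot 7^{2}}{51} = 2 \cdot 49 \cdot \frac{1}{51} = 98 \cdot \frac{1}{51} = \frac{98}{51} \approx 1.9216$)
$W{\left(w,p \right)} = p w$
$Z W{\left(8,X{\left(0 \right)} \right)} - -1 = \frac{98 \left(-4 + 2 \cdot 0^{2}\right) 8}{51} - -1 = \frac{98 \left(-4 + 2 \cdot 0\right) 8}{51} + \left(-9 + 10\right) = \frac{98 \left(-4 + 0\right) 8}{51} + 1 = \frac{98 \left(\left(-4\right) 8\right)}{51} + 1 = \frac{98}{51} \left(-32\right) + 1 = - \frac{3136}{51} + 1 = - \frac{3085}{51}$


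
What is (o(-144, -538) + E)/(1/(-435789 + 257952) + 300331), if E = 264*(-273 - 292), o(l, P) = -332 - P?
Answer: -13244766249/26704982023 ≈ -0.49597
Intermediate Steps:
E = -149160 (E = 264*(-565) = -149160)
(o(-144, -538) + E)/(1/(-435789 + 257952) + 300331) = ((-332 - 1*(-538)) - 149160)/(1/(-435789 + 257952) + 300331) = ((-332 + 538) - 149160)/(1/(-177837) + 300331) = (206 - 149160)/(-1/177837 + 300331) = -148954/53409964046/177837 = -148954*177837/53409964046 = -13244766249/26704982023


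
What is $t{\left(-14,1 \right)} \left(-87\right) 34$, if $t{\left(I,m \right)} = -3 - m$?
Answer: $11832$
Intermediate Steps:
$t{\left(-14,1 \right)} \left(-87\right) 34 = \left(-3 - 1\right) \left(-87\right) 34 = \left(-4\right) \left(-87\right) 34 = 348 \cdot 34 = 11832$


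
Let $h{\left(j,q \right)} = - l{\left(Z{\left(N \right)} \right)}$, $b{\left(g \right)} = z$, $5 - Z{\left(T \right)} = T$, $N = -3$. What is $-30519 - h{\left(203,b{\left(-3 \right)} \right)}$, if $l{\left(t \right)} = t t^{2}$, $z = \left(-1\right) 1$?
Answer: $-30007$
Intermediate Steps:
$Z{\left(T \right)} = 5 - T$
$z = -1$
$b{\left(g \right)} = -1$
$l{\left(t \right)} = t^{3}$
$h{\left(j,q \right)} = -512$ ($h{\left(j,q \right)} = - \left(5 - -3\right)^{3} = - \left(5 + 3\right)^{3} = - 8^{3} = \left(-1\right) 512 = -512$)
$-30519 - h{\left(203,b{\left(-3 \right)} \right)} = -30519 - -512 = -30519 + 512 = -30007$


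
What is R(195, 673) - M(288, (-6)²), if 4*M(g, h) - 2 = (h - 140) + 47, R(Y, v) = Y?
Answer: 835/4 ≈ 208.75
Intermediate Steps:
M(g, h) = -91/4 + h/4 (M(g, h) = ½ + ((h - 140) + 47)/4 = ½ + ((-140 + h) + 47)/4 = ½ + (-93 + h)/4 = ½ + (-93/4 + h/4) = -91/4 + h/4)
R(195, 673) - M(288, (-6)²) = 195 - (-91/4 + (¼)*(-6)²) = 195 - (-91/4 + (¼)*36) = 195 - (-91/4 + 9) = 195 - 1*(-55/4) = 195 + 55/4 = 835/4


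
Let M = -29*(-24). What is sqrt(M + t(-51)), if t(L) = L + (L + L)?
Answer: sqrt(543) ≈ 23.302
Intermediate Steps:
t(L) = 3*L (t(L) = L + 2*L = 3*L)
M = 696
sqrt(M + t(-51)) = sqrt(696 + 3*(-51)) = sqrt(696 - 153) = sqrt(543)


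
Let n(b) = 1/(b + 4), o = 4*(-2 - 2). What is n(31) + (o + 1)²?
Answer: 7876/35 ≈ 225.03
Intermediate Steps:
o = -16 (o = 4*(-4) = -16)
n(b) = 1/(4 + b)
n(31) + (o + 1)² = 1/(4 + 31) + (-16 + 1)² = 1/35 + (-15)² = 1/35 + 225 = 7876/35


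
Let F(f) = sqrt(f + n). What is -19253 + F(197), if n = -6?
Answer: -19253 + sqrt(191) ≈ -19239.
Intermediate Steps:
F(f) = sqrt(-6 + f) (F(f) = sqrt(f - 6) = sqrt(-6 + f))
-19253 + F(197) = -19253 + sqrt(-6 + 197) = -19253 + sqrt(191)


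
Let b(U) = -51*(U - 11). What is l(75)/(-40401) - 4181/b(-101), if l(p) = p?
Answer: -18816109/25641168 ≈ -0.73382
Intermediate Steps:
b(U) = 561 - 51*U (b(U) = -51*(-11 + U) = 561 - 51*U)
l(75)/(-40401) - 4181/b(-101) = 75/(-40401) - 4181/(561 - 51*(-101)) = 75*(-1/40401) - 4181/(561 + 5151) = -25/13467 - 4181/5712 = -18816109/25641168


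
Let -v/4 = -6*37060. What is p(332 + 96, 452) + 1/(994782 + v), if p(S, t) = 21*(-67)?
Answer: -2651100353/1884222 ≈ -1407.0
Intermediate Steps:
p(S, t) = -1407
v = 889440 (v = -(-24)*37060 = -4*(-222360) = 889440)
p(332 + 96, 452) + 1/(994782 + v) = -1407 + 1/(994782 + 889440) = -1407 + 1/1884222 = -2651100353/1884222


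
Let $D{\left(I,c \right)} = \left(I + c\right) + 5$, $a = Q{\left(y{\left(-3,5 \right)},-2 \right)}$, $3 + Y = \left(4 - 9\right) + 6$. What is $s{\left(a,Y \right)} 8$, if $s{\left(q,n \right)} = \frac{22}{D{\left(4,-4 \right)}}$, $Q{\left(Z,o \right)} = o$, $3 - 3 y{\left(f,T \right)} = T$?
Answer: $\frac{176}{5} \approx 35.2$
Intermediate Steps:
$y{\left(f,T \right)} = 1 - \frac{T}{3}$
$Y = -2$ ($Y = -3 + \left(\left(4 - 9\right) + 6\right) = -3 + \left(-5 + 6\right) = -3 + 1 = -2$)
$a = -2$
$D{\left(I,c \right)} = 5 + I + c$
$s{\left(q,n \right)} = \frac{22}{5}$ ($s{\left(q,n \right)} = \frac{22}{5 + 4 - 4} = \frac{22}{5}$)
$s{\left(a,Y \right)} 8 = \frac{22}{5} \cdot 8 = \frac{176}{5}$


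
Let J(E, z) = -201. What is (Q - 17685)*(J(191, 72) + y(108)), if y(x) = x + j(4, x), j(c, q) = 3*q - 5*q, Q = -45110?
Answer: 19403655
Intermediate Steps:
j(c, q) = -2*q
y(x) = -x (y(x) = x - 2*x = -x)
(Q - 17685)*(J(191, 72) + y(108)) = (-45110 - 17685)*(-201 - 1*108) = -62795*(-201 - 108) = -62795*(-309) = 19403655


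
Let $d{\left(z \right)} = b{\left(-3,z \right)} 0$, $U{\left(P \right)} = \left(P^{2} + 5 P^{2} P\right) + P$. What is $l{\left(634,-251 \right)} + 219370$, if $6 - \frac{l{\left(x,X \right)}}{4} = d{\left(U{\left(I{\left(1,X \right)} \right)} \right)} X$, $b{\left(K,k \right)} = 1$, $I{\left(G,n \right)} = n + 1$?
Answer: $219394$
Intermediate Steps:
$I{\left(G,n \right)} = 1 + n$
$U{\left(P \right)} = P + P^{2} + 5 P^{3}$ ($U{\left(P \right)} = \left(P^{2} + 5 P^{3}\right) + P = P + P^{2} + 5 P^{3}$)
$d{\left(z \right)} = 0$ ($d{\left(z \right)} = 1 \cdot 0 = 0$)
$l{\left(x,X \right)} = 24$ ($l{\left(x,X \right)} = 24 - 4 \cdot 0 X = 24 - 0 = 24 + 0 = 24$)
$l{\left(634,-251 \right)} + 219370 = 24 + 219370 = 219394$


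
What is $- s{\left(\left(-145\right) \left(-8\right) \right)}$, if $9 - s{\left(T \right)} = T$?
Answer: $1151$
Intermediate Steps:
$s{\left(T \right)} = 9 - T$
$- s{\left(\left(-145\right) \left(-8\right) \right)} = - (9 - \left(-145\right) \left(-8\right)) = - (9 - 1160) = \left(-1\right) \left(-1151\right) = 1151$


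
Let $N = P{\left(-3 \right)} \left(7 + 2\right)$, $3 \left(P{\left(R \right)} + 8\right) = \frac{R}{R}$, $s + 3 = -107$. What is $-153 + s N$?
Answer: $7437$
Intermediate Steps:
$s = -110$ ($s = -3 - 107 = -110$)
$P{\left(R \right)} = - \frac{23}{3}$ ($P{\left(R \right)} = -8 + \frac{R \frac{1}{R}}{3} = -8 + \frac{1}{3} \cdot 1 = -8 + \frac{1}{3} = - \frac{23}{3}$)
$N = -69$ ($N = - \frac{23 \left(7 + 2\right)}{3} = \left(- \frac{23}{3}\right) 9 = -69$)
$-153 + s N = -153 - -7590 = -153 + 7590 = 7437$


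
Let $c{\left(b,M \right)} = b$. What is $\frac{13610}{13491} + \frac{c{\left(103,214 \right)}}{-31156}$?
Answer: $\frac{422643587}{420325596} \approx 1.0055$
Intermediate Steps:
$\frac{13610}{13491} + \frac{c{\left(103,214 \right)}}{-31156} = \frac{13610}{13491} + \frac{103}{-31156} = 13610 \cdot \frac{1}{13491} + 103 \left(- \frac{1}{31156}\right) = \frac{13610}{13491} - \frac{103}{31156} = \frac{422643587}{420325596}$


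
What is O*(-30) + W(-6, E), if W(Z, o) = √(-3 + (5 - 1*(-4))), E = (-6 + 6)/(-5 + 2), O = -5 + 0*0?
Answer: 150 + √6 ≈ 152.45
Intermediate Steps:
O = -5 (O = -5 + 0 = -5)
E = 0 (E = 0/(-3) = 0*(-⅓) = 0)
W(Z, o) = √6 (W(Z, o) = √(-3 + (5 + 4)) = √(-3 + 9) = √6)
O*(-30) + W(-6, E) = -5*(-30) + √6 = 150 + √6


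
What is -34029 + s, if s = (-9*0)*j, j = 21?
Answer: -34029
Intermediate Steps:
s = 0 (s = -9*0*21 = 0*21 = 0)
-34029 + s = -34029 + 0 = -34029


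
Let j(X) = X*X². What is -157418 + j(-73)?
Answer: -546435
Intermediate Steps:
j(X) = X³
-157418 + j(-73) = -157418 + (-73)³ = -157418 - 389017 = -546435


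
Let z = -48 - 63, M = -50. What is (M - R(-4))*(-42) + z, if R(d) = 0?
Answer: 1989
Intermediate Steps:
z = -111
(M - R(-4))*(-42) + z = (-50 - 1*0)*(-42) - 111 = (-50 + 0)*(-42) - 111 = -50*(-42) - 111 = 2100 - 111 = 1989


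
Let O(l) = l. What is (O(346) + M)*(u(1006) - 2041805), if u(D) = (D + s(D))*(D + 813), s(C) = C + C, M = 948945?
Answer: 3273095562667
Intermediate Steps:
s(C) = 2*C
u(D) = 3*D*(813 + D) (u(D) = (D + 2*D)*(D + 813) = (3*D)*(813 + D) = 3*D*(813 + D))
(O(346) + M)*(u(1006) - 2041805) = (346 + 948945)*(3*1006*(813 + 1006) - 2041805) = 949291*(3*1006*1819 - 2041805) = 949291*(5489742 - 2041805) = 949291*3447937 = 3273095562667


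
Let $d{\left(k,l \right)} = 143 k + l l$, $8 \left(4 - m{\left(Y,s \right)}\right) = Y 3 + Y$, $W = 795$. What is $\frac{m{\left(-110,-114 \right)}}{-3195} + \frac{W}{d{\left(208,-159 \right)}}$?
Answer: $- \frac{398}{99045} \approx -0.0040184$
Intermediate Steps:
$m{\left(Y,s \right)} = 4 - \frac{Y}{2}$ ($m{\left(Y,s \right)} = 4 - \frac{Y 3 + Y}{8} = 4 - \frac{3 Y + Y}{8} = 4 - \frac{4 Y}{8} = 4 - \frac{Y}{2}$)
$d{\left(k,l \right)} = l^{2} + 143 k$ ($d{\left(k,l \right)} = 143 k + l^{2} = l^{2} + 143 k$)
$\frac{m{\left(-110,-114 \right)}}{-3195} + \frac{W}{d{\left(208,-159 \right)}} = \frac{4 - -55}{-3195} + \frac{795}{\left(-159\right)^{2} + 143 \cdot 208} = \left(4 + 55\right) \left(- \frac{1}{3195}\right) + \frac{795}{25281 + 29744} = 59 \left(- \frac{1}{3195}\right) + \frac{795}{55025} = - \frac{59}{3195} + 795 \cdot \frac{1}{55025} = - \frac{59}{3195} + \frac{159}{11005} = - \frac{398}{99045}$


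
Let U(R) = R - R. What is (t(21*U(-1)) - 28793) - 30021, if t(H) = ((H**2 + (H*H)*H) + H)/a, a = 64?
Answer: -58814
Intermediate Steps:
U(R) = 0
t(H) = H/64 + H**2/64 + H**3/64 (t(H) = ((H**2 + (H*H)*H) + H)/64 = ((H**2 + H**2*H) + H)*(1/64) = ((H**2 + H**3) + H)*(1/64) = (H + H**2 + H**3)*(1/64) = H/64 + H**2/64 + H**3/64)
(t(21*U(-1)) - 28793) - 30021 = ((21*0)*(1 + 21*0 + (21*0)**2)/64 - 28793) - 30021 = ((1/64)*0*(1 + 0 + 0**2) - 28793) - 30021 = ((1/64)*0*(1 + 0 + 0) - 28793) - 30021 = ((1/64)*0*1 - 28793) - 30021 = (0 - 28793) - 30021 = -28793 - 30021 = -58814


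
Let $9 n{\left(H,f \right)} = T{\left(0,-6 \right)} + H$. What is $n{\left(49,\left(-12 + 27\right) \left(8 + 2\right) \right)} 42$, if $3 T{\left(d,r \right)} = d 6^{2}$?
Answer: $\frac{686}{3} \approx 228.67$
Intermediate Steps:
$T{\left(d,r \right)} = 12 d$ ($T{\left(d,r \right)} = \frac{d 6^{2}}{3} = \frac{d 36}{3} = \frac{36 d}{3} = 12 d$)
$n{\left(H,f \right)} = \frac{H}{9}$ ($n{\left(H,f \right)} = \frac{12 \cdot 0 + H}{9} = \frac{0 + H}{9} = \frac{H}{9}$)
$n{\left(49,\left(-12 + 27\right) \left(8 + 2\right) \right)} 42 = \frac{1}{9} \cdot 49 \cdot 42 = \frac{49}{9} \cdot 42 = \frac{686}{3}$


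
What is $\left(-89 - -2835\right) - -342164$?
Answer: $344910$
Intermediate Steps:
$\left(-89 - -2835\right) - -342164 = \left(-89 + 2835\right) + 342164 = 2746 + 342164 = 344910$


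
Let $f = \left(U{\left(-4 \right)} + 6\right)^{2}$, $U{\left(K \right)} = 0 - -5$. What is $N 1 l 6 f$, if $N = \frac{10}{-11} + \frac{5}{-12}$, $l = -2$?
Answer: $1925$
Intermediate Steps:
$U{\left(K \right)} = 5$ ($U{\left(K \right)} = 0 + 5 = 5$)
$N = - \frac{175}{132}$ ($N = 10 \left(- \frac{1}{11}\right) + 5 \left(- \frac{1}{12}\right) = - \frac{10}{11} - \frac{5}{12} = - \frac{175}{132} \approx -1.3258$)
$f = 121$ ($f = \left(5 + 6\right)^{2} = 11^{2} = 121$)
$N 1 l 6 f = - \frac{175 \cdot 1 \left(-2\right) 6}{132} \cdot 121 = - \frac{175 \left(\left(-2\right) 6\right)}{132} \cdot 121 = \left(- \frac{175}{132}\right) \left(-12\right) 121 = \frac{175}{11} \cdot 121 = 1925$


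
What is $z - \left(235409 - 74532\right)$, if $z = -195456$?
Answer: $-356333$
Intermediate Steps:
$z - \left(235409 - 74532\right) = -195456 - \left(235409 - 74532\right) = -195456 - 160877 = -356333$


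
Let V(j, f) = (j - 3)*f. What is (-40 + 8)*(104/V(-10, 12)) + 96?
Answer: 352/3 ≈ 117.33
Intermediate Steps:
V(j, f) = f*(-3 + j) (V(j, f) = (-3 + j)*f = f*(-3 + j))
(-40 + 8)*(104/V(-10, 12)) + 96 = (-40 + 8)*(104/((12*(-3 - 10)))) + 96 = -3328/(12*(-13)) + 96 = -3328/(-156) + 96 = -3328*(-1)/156 + 96 = -32*(-2/3) + 96 = 64/3 + 96 = 352/3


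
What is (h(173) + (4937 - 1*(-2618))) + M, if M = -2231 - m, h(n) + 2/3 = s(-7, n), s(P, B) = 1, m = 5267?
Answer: 172/3 ≈ 57.333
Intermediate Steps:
h(n) = ⅓ (h(n) = -⅔ + 1 = ⅓)
M = -7498 (M = -2231 - 1*5267 = -2231 - 5267 = -7498)
(h(173) + (4937 - 1*(-2618))) + M = (⅓ + (4937 - 1*(-2618))) - 7498 = (⅓ + (4937 + 2618)) - 7498 = (⅓ + 7555) - 7498 = 22666/3 - 7498 = 172/3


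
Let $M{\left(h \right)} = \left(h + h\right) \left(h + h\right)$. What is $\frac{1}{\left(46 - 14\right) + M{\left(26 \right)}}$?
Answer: $\frac{1}{2736} \approx 0.0003655$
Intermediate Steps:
$M{\left(h \right)} = 4 h^{2}$ ($M{\left(h \right)} = 2 h 2 h = 4 h^{2}$)
$\frac{1}{\left(46 - 14\right) + M{\left(26 \right)}} = \frac{1}{\left(46 - 14\right) + 4 \cdot 26^{2}} = \frac{1}{\left(46 - 14\right) + 4 \cdot 676} = \frac{1}{32 + 2704} = \frac{1}{2736}$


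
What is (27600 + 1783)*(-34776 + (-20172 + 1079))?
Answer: -1582832827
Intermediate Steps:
(27600 + 1783)*(-34776 + (-20172 + 1079)) = 29383*(-34776 - 19093) = 29383*(-53869) = -1582832827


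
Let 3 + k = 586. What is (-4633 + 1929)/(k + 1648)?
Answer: -2704/2231 ≈ -1.2120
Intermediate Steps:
k = 583 (k = -3 + 586 = 583)
(-4633 + 1929)/(k + 1648) = (-4633 + 1929)/(583 + 1648) = -2704/2231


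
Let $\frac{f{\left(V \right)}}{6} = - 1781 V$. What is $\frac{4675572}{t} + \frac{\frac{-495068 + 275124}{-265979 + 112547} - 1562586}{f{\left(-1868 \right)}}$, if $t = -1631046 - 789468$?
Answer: $- \frac{103474375826147441}{51481725508821816} \approx -2.0099$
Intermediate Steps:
$f{\left(V \right)} = - 10686 V$ ($f{\left(V \right)} = 6 \left(- 1781 V\right) = - 10686 V$)
$t = -2420514$ ($t = -1631046 - 789468 = -2420514$)
$\frac{4675572}{t} + \frac{\frac{-495068 + 275124}{-265979 + 112547} - 1562586}{f{\left(-1868 \right)}} = \frac{4675572}{-2420514} + \frac{\frac{-495068 + 275124}{-265979 + 112547} - 1562586}{\left(-10686\right) \left(-1868\right)} = 4675572 \left(- \frac{1}{2420514}\right) + \frac{- \frac{219944}{-153432} - 1562586}{19961448} = - \frac{259754}{134473} + \left(\left(-219944\right) \left(- \frac{1}{153432}\right) - 1562586\right) \frac{1}{19961448} = - \frac{259754}{134473} + \left(\frac{27493}{19179} - 1562586\right) \frac{1}{19961448} = - \frac{259754}{134473} - \frac{29968809401}{382840611192} = - \frac{103474375826147441}{51481725508821816}$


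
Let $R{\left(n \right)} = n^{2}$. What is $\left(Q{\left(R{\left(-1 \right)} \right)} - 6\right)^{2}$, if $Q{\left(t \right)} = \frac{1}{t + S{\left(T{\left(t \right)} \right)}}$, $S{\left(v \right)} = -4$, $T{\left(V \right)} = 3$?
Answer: $\frac{361}{9} \approx 40.111$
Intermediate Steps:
$Q{\left(t \right)} = \frac{1}{-4 + t}$ ($Q{\left(t \right)} = \frac{1}{t - 4} = \frac{1}{-4 + t}$)
$\left(Q{\left(R{\left(-1 \right)} \right)} - 6\right)^{2} = \left(\frac{1}{-4 + \left(-1\right)^{2}} - 6\right)^{2} = \left(\frac{1}{-4 + 1} - 6\right)^{2} = \left(\frac{1}{-3} - 6\right)^{2} = \left(- \frac{1}{3} - 6\right)^{2} = \left(- \frac{19}{3}\right)^{2} = \frac{361}{9}$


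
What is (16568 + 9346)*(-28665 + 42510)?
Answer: 358779330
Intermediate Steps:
(16568 + 9346)*(-28665 + 42510) = 25914*13845 = 358779330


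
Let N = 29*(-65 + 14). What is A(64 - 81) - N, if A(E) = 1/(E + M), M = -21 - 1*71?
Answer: 161210/109 ≈ 1479.0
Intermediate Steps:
M = -92 (M = -21 - 71 = -92)
A(E) = 1/(-92 + E) (A(E) = 1/(E - 92) = 1/(-92 + E))
N = -1479 (N = 29*(-51) = -1479)
A(64 - 81) - N = 1/(-92 + (64 - 81)) - 1*(-1479) = 1/(-92 - 17) + 1479 = 1/(-109) + 1479 = -1/109 + 1479 = 161210/109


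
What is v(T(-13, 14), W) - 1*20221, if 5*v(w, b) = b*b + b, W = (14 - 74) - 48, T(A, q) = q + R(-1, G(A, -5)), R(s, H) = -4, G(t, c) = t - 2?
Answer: -89549/5 ≈ -17910.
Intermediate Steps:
G(t, c) = -2 + t
T(A, q) = -4 + q (T(A, q) = q - 4 = -4 + q)
W = -108 (W = -60 - 48 = -108)
v(w, b) = b/5 + b²/5 (v(w, b) = (b*b + b)/5 = (b² + b)/5 = (b + b²)/5 = b/5 + b²/5)
v(T(-13, 14), W) - 1*20221 = (⅕)*(-108)*(1 - 108) - 1*20221 = (⅕)*(-108)*(-107) - 20221 = 11556/5 - 20221 = -89549/5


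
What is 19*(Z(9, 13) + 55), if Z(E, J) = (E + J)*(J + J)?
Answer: 11913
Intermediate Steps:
Z(E, J) = 2*J*(E + J) (Z(E, J) = (E + J)*(2*J) = 2*J*(E + J))
19*(Z(9, 13) + 55) = 19*(2*13*(9 + 13) + 55) = 19*(2*13*22 + 55) = 19*(572 + 55) = 19*627 = 11913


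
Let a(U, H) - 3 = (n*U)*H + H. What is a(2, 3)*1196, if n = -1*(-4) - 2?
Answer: 21528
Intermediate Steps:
n = 2 (n = 4 - 2 = 2)
a(U, H) = 3 + H + 2*H*U (a(U, H) = 3 + ((2*U)*H + H) = 3 + (2*H*U + H) = 3 + (H + 2*H*U) = 3 + H + 2*H*U)
a(2, 3)*1196 = (3 + 3 + 2*3*2)*1196 = (3 + 3 + 12)*1196 = 18*1196 = 21528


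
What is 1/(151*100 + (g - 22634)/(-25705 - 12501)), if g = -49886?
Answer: 2729/41213080 ≈ 6.6217e-5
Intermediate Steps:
1/(151*100 + (g - 22634)/(-25705 - 12501)) = 1/(151*100 + (-49886 - 22634)/(-25705 - 12501)) = 1/(15100 - 72520/(-38206)) = 1/(15100 - 72520*(-1/38206)) = 1/(15100 + 5180/2729) = 1/(41213080/2729) = 2729/41213080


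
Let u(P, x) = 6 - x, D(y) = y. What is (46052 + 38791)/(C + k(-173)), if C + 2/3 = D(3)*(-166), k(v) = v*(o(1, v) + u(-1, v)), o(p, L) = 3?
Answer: -254529/95954 ≈ -2.6526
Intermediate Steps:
k(v) = v*(9 - v) (k(v) = v*(3 + (6 - v)) = v*(9 - v))
C = -1496/3 (C = -⅔ + 3*(-166) = -⅔ - 498 = -1496/3 ≈ -498.67)
(46052 + 38791)/(C + k(-173)) = (46052 + 38791)/(-1496/3 - 173*(9 - 1*(-173))) = 84843/(-1496/3 - 173*(9 + 173)) = 84843/(-1496/3 - 173*182) = 84843/(-1496/3 - 31486) = 84843/(-95954/3) = 84843*(-3/95954) = -254529/95954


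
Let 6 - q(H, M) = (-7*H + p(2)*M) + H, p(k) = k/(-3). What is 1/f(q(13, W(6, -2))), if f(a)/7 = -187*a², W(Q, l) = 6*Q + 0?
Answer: -1/15268176 ≈ -6.5496e-8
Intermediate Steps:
p(k) = -k/3 (p(k) = k*(-⅓) = -k/3)
W(Q, l) = 6*Q
q(H, M) = 6 + 6*H + 2*M/3 (q(H, M) = 6 - ((-7*H + (-⅓*2)*M) + H) = 6 - ((-7*H - 2*M/3) + H) = 6 - (-6*H - 2*M/3) = 6 + (6*H + 2*M/3) = 6 + 6*H + 2*M/3)
f(a) = -1309*a² (f(a) = 7*(-187*a²) = -1309*a²)
1/f(q(13, W(6, -2))) = 1/(-1309*(6 + 6*13 + 2*(6*6)/3)²) = 1/(-1309*(6 + 78 + (⅔)*36)²) = 1/(-1309*(6 + 78 + 24)²) = 1/(-1309*108²) = 1/(-1309*11664) = 1/(-15268176) = -1/15268176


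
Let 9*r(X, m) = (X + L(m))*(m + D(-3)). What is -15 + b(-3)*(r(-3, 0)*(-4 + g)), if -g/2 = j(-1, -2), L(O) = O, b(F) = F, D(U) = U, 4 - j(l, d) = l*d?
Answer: 9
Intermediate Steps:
j(l, d) = 4 - d*l (j(l, d) = 4 - l*d = 4 - d*l)
g = -4 (g = -2*(4 - 1*(-2)*(-1)) = -2*(4 - 2) = -2*2 = -4)
r(X, m) = (-3 + m)*(X + m)/9 (r(X, m) = ((X + m)*(m - 3))/9 = ((X + m)*(-3 + m))/9 = ((-3 + m)*(X + m))/9 = (-3 + m)*(X + m)/9)
-15 + b(-3)*(r(-3, 0)*(-4 + g)) = -15 - 3*(-⅓*(-3) - ⅓*0 + (⅑)*0² + (⅑)*(-3)*0)*(-4 - 4) = -15 - 3*(1 + 0 + (⅑)*0 + 0)*(-8) = -15 - 3*(1 + 0 + 0 + 0)*(-8) = -15 - 3*(-8) = -15 + 24 = 9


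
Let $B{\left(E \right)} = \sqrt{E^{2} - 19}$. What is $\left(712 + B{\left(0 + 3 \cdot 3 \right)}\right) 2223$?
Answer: $1582776 + 2223 \sqrt{62} \approx 1.6003 \cdot 10^{6}$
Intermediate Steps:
$B{\left(E \right)} = \sqrt{-19 + E^{2}}$
$\left(712 + B{\left(0 + 3 \cdot 3 \right)}\right) 2223 = \left(712 + \sqrt{-19 + \left(0 + 3 \cdot 3\right)^{2}}\right) 2223 = \left(712 + \sqrt{-19 + \left(0 + 9\right)^{2}}\right) 2223 = \left(712 + \sqrt{-19 + 9^{2}}\right) 2223 = \left(712 + \sqrt{-19 + 81}\right) 2223 = \left(712 + \sqrt{62}\right) 2223 = 1582776 + 2223 \sqrt{62}$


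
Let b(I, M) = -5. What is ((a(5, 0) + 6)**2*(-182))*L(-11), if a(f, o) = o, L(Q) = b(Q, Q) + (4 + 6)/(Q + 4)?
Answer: 42120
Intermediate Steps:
L(Q) = -5 + 10/(4 + Q) (L(Q) = -5 + (4 + 6)/(Q + 4) = -5 + 10/(4 + Q))
((a(5, 0) + 6)**2*(-182))*L(-11) = ((0 + 6)**2*(-182))*(5*(-2 - 1*(-11))/(4 - 11)) = (6**2*(-182))*(5*(-2 + 11)/(-7)) = (36*(-182))*(5*(-1/7)*9) = -6552*(-45/7) = 42120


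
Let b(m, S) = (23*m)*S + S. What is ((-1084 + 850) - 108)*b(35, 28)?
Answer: -7718256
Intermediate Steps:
b(m, S) = S + 23*S*m (b(m, S) = 23*S*m + S = S + 23*S*m)
((-1084 + 850) - 108)*b(35, 28) = ((-1084 + 850) - 108)*(28*(1 + 23*35)) = (-234 - 108)*(28*(1 + 805)) = -9576*806 = -342*22568 = -7718256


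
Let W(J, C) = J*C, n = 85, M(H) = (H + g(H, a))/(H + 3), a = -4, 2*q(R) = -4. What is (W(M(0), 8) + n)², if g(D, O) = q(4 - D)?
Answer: 57121/9 ≈ 6346.8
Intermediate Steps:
q(R) = -2 (q(R) = (½)*(-4) = -2)
g(D, O) = -2
M(H) = (-2 + H)/(3 + H) (M(H) = (H - 2)/(H + 3) = (-2 + H)/(3 + H))
W(J, C) = C*J
(W(M(0), 8) + n)² = (8*((-2 + 0)/(3 + 0)) + 85)² = (8*(-2/3) + 85)² = (8*((⅓)*(-2)) + 85)² = (8*(-⅔) + 85)² = (-16/3 + 85)² = (239/3)² = 57121/9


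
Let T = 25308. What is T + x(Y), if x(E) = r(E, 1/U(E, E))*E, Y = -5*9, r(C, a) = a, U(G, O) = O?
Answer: 25309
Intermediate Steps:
Y = -45
x(E) = 1 (x(E) = E/E = 1)
T + x(Y) = 25308 + 1 = 25309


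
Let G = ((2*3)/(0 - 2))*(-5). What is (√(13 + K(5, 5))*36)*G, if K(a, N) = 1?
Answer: 540*√14 ≈ 2020.5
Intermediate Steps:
G = 15 (G = (6/(-2))*(-5) = -½*6*(-5) = -3*(-5) = 15)
(√(13 + K(5, 5))*36)*G = (√(13 + 1)*36)*15 = (√14*36)*15 = (36*√14)*15 = 540*√14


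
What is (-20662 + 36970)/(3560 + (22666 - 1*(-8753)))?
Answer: 16308/34979 ≈ 0.46622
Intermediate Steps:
(-20662 + 36970)/(3560 + (22666 - 1*(-8753))) = 16308/(3560 + (22666 + 8753)) = 16308/(3560 + 31419) = 16308/34979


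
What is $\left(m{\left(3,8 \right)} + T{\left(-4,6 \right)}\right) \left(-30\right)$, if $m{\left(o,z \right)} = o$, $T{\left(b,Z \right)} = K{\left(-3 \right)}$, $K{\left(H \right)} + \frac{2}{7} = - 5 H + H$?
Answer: $- \frac{3090}{7} \approx -441.43$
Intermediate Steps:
$K{\left(H \right)} = - \frac{2}{7} - 4 H$ ($K{\left(H \right)} = - \frac{2}{7} + \left(- 5 H + H\right) = - \frac{2}{7} - 4 H$)
$T{\left(b,Z \right)} = \frac{82}{7}$ ($T{\left(b,Z \right)} = - \frac{2}{7} - -12 = - \frac{2}{7} + 12 = \frac{82}{7}$)
$\left(m{\left(3,8 \right)} + T{\left(-4,6 \right)}\right) \left(-30\right) = \left(3 + \frac{82}{7}\right) \left(-30\right) = \frac{103}{7} \left(-30\right) = - \frac{3090}{7}$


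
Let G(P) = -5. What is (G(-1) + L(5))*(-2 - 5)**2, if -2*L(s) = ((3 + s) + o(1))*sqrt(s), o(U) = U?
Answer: -245 - 441*sqrt(5)/2 ≈ -738.05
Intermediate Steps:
L(s) = -sqrt(s)*(4 + s)/2 (L(s) = -((3 + s) + 1)*sqrt(s)/2 = -(4 + s)*sqrt(s)/2 = -sqrt(s)*(4 + s)/2)
(G(-1) + L(5))*(-2 - 5)**2 = (-5 + sqrt(5)*(-4 - 1*5)/2)*(-2 - 5)**2 = (-5 + sqrt(5)*(-4 - 5)/2)*(-7)**2 = (-5 + (1/2)*sqrt(5)*(-9))*49 = (-5 - 9*sqrt(5)/2)*49 = -245 - 441*sqrt(5)/2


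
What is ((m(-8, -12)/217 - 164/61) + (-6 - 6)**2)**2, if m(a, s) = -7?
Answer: 71373931281/3575881 ≈ 19960.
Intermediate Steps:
((m(-8, -12)/217 - 164/61) + (-6 - 6)**2)**2 = ((-7/217 - 164/61) + (-6 - 6)**2)**2 = ((-7*1/217 - 164*1/61) + (-12)**2)**2 = ((-1/31 - 164/61) + 144)**2 = (-5145/1891 + 144)**2 = (267159/1891)**2 = 71373931281/3575881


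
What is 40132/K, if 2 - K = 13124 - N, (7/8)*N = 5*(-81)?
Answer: -140462/47547 ≈ -2.9542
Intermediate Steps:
N = -3240/7 (N = 8*(5*(-81))/7 = (8/7)*(-405) = -3240/7 ≈ -462.86)
K = -95094/7 (K = 2 - (13124 - 1*(-3240/7)) = 2 - (13124 + 3240/7) = 2 - 1*95108/7 = 2 - 95108/7 = -95094/7 ≈ -13585.)
40132/K = 40132/(-95094/7) = 40132*(-7/95094) = -140462/47547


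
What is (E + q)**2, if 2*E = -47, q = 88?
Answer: 16641/4 ≈ 4160.3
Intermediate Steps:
E = -47/2 (E = (1/2)*(-47) = -47/2 ≈ -23.500)
(E + q)**2 = (-47/2 + 88)**2 = (129/2)**2 = 16641/4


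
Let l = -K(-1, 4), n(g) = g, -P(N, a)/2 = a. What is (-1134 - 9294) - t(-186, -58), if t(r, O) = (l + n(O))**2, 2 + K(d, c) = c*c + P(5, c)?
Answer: -14524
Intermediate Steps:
P(N, a) = -2*a
K(d, c) = -2 + c**2 - 2*c (K(d, c) = -2 + (c*c - 2*c) = -2 + (c**2 - 2*c) = -2 + c**2 - 2*c)
l = -6 (l = -(-2 + 4**2 - 2*4) = -(-2 + 16 - 8) = -1*6 = -6)
t(r, O) = (-6 + O)**2
(-1134 - 9294) - t(-186, -58) = (-1134 - 9294) - (-6 - 58)**2 = -10428 - 1*(-64)**2 = -10428 - 1*4096 = -10428 - 4096 = -14524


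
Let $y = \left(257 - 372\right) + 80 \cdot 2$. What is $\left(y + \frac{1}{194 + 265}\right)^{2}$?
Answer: $\frac{426670336}{210681} \approx 2025.2$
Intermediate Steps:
$y = 45$ ($y = -115 + 160 = 45$)
$\left(y + \frac{1}{194 + 265}\right)^{2} = \left(45 + \frac{1}{194 + 265}\right)^{2} = \left(45 + \frac{1}{459}\right)^{2} = \left(\frac{20656}{459}\right)^{2} = \frac{426670336}{210681}$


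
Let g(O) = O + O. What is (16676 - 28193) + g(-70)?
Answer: -11657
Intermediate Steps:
g(O) = 2*O
(16676 - 28193) + g(-70) = (16676 - 28193) + 2*(-70) = -11517 - 140 = -11657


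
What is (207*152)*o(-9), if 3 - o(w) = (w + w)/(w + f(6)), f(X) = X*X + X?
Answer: 1227096/11 ≈ 1.1155e+5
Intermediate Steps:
f(X) = X + X² (f(X) = X² + X = X + X²)
o(w) = 3 - 2*w/(42 + w) (o(w) = 3 - (w + w)/(w + 6*(1 + 6)) = 3 - 2*w/(w + 6*7) = 3 - 2*w/(w + 42) = 3 - 2*w/(42 + w))
(207*152)*o(-9) = (207*152)*((126 - 9)/(42 - 9)) = 31464*(117/33) = 31464*((1/33)*117) = 31464*(39/11) = 1227096/11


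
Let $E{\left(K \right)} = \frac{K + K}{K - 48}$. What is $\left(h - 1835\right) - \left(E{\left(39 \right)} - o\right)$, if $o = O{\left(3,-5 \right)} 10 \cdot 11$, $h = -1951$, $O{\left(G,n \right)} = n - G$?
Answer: $- \frac{13972}{3} \approx -4657.3$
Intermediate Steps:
$E{\left(K \right)} = \frac{2 K}{-48 + K}$
$o = -880$ ($o = \left(-5 - 3\right) 10 \cdot 11 = \left(-8\right) 10 \cdot 11 = \left(-80\right) 11 = -880$)
$\left(h - 1835\right) - \left(E{\left(39 \right)} - o\right) = \left(-1951 - 1835\right) - \left(2 \cdot 39 \frac{1}{-48 + 39} - -880\right) = -3786 - \left(2 \cdot 39 \frac{1}{-9} + 880\right) = -3786 - \left(2 \cdot 39 \left(- \frac{1}{9}\right) + 880\right) = -3786 - \left(- \frac{26}{3} + 880\right) = -3786 - \frac{2614}{3} = - \frac{13972}{3}$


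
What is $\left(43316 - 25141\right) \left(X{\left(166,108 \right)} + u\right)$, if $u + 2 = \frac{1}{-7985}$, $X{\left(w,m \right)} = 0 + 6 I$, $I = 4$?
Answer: $\frac{638556815}{1597} \approx 3.9985 \cdot 10^{5}$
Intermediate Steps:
$X{\left(w,m \right)} = 24$ ($X{\left(w,m \right)} = 0 + 6 \cdot 4 = 0 + 24 = 24$)
$u = - \frac{15971}{7985}$ ($u = -2 + \frac{1}{-7985} = -2 - \frac{1}{7985} = - \frac{15971}{7985} \approx -2.0001$)
$\left(43316 - 25141\right) \left(X{\left(166,108 \right)} + u\right) = \left(43316 - 25141\right) \left(24 - \frac{15971}{7985}\right) = \left(43316 - 25141\right) \frac{175669}{7985} = 18175 \cdot \frac{175669}{7985} = \frac{638556815}{1597}$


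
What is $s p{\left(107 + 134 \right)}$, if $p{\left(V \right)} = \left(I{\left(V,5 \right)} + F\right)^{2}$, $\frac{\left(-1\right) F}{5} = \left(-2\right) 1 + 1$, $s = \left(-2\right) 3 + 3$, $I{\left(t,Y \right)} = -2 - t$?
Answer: $-169932$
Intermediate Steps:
$s = -3$ ($s = -6 + 3 = -3$)
$F = 5$ ($F = - 5 \left(\left(-2\right) 1 + 1\right) = - 5 \left(-2 + 1\right) = \left(-5\right) \left(-1\right) = 5$)
$p{\left(V \right)} = \left(3 - V\right)^{2}$ ($p{\left(V \right)} = \left(\left(-2 - V\right) + 5\right)^{2} = \left(3 - V\right)^{2}$)
$s p{\left(107 + 134 \right)} = - 3 \left(-3 + \left(107 + 134\right)\right)^{2} = - 3 \left(-3 + 241\right)^{2} = - 3 \cdot 238^{2} = \left(-3\right) 56644 = -169932$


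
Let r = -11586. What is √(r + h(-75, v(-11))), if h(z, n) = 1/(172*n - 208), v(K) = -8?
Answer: 5*I*√8074979/132 ≈ 107.64*I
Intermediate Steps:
h(z, n) = 1/(-208 + 172*n)
√(r + h(-75, v(-11))) = √(-11586 + 1/(4*(-52 + 43*(-8)))) = √(-11586 + 1/(4*(-52 - 344))) = √(-11586 + (¼)/(-396)) = √(-11586 + (¼)*(-1/396)) = √(-11586 - 1/1584) = √(-18352225/1584) = 5*I*√8074979/132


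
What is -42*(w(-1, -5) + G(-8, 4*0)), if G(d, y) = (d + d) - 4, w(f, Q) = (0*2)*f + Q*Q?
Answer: -210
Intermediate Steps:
w(f, Q) = Q² (w(f, Q) = 0*f + Q² = 0 + Q² = Q²)
G(d, y) = -4 + 2*d (G(d, y) = 2*d - 4 = -4 + 2*d)
-42*(w(-1, -5) + G(-8, 4*0)) = -42*((-5)² + (-4 + 2*(-8))) = -42*(25 + (-4 - 16)) = -42*(25 - 20) = -42*5 = -210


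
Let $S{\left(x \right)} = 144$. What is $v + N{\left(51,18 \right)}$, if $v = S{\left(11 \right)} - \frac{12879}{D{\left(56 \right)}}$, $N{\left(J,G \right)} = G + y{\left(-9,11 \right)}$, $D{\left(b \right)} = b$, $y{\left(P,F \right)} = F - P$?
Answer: $- \frac{2687}{56} \approx -47.982$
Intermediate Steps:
$N{\left(J,G \right)} = 20 + G$ ($N{\left(J,G \right)} = G + \left(11 - -9\right) = G + \left(11 + 9\right) = G + 20 = 20 + G$)
$v = - \frac{4815}{56}$ ($v = 144 - \frac{12879}{56} = - \frac{4815}{56} \approx -85.982$)
$v + N{\left(51,18 \right)} = - \frac{4815}{56} + \left(20 + 18\right) = - \frac{4815}{56} + 38 = - \frac{2687}{56}$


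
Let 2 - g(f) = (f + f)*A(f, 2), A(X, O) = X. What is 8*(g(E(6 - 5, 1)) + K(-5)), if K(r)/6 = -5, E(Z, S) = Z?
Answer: -240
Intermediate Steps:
K(r) = -30 (K(r) = 6*(-5) = -30)
g(f) = 2 - 2*f**2 (g(f) = 2 - (f + f)*f = 2 - 2*f*f = 2 - 2*f**2)
8*(g(E(6 - 5, 1)) + K(-5)) = 8*((2 - 2*(6 - 5)**2) - 30) = 8*((2 - 2*1**2) - 30) = 8*((2 - 2*1) - 30) = 8*((2 - 2) - 30) = 8*(0 - 30) = 8*(-30) = -240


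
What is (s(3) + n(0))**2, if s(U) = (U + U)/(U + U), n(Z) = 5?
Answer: 36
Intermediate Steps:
s(U) = 1 (s(U) = (2*U)/((2*U)) = (2*U)*(1/(2*U)) = 1)
(s(3) + n(0))**2 = (1 + 5)**2 = 6**2 = 36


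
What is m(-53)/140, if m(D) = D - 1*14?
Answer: -67/140 ≈ -0.47857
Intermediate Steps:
m(D) = -14 + D (m(D) = D - 14 = -14 + D)
m(-53)/140 = (-14 - 53)/140 = -67*1/140 = -67/140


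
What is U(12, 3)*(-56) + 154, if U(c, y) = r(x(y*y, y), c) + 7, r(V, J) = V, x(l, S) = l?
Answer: -742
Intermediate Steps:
U(c, y) = 7 + y**2 (U(c, y) = y*y + 7 = y**2 + 7 = 7 + y**2)
U(12, 3)*(-56) + 154 = (7 + 3**2)*(-56) + 154 = (7 + 9)*(-56) + 154 = 16*(-56) + 154 = -896 + 154 = -742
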